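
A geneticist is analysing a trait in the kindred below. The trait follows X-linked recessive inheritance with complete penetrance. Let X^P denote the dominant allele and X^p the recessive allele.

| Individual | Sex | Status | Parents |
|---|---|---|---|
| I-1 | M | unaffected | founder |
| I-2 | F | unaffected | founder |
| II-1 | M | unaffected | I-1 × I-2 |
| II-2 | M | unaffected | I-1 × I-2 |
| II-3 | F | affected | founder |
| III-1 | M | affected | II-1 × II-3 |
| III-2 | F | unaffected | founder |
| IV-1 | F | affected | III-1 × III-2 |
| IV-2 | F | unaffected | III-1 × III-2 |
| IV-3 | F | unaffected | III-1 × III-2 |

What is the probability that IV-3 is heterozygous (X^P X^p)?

IV-3 is unaffected so carries P and received p from III-1 (X^p Y), so IV-3 is X^P X^p, giving P(X^P X^p) = 1.

1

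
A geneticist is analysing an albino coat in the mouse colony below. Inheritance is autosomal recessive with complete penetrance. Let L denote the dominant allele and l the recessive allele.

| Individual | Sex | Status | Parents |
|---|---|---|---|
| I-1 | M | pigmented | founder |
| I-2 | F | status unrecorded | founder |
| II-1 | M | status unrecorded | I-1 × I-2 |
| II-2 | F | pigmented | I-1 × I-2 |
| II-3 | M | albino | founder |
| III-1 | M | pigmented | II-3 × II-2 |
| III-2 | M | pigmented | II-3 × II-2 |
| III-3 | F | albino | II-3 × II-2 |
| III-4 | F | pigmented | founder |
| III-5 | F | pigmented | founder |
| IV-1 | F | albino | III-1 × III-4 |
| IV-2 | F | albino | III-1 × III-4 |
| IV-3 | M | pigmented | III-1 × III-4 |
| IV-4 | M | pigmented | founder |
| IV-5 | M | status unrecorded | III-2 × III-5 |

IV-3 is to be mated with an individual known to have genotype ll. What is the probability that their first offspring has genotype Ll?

III-1 is pigmented so carries L and received l from II-3 (ll), so III-1 is Ll.
III-4 is pigmented so carries L and passed l to IV-1 (ll), so III-4 is Ll.
IV-3 is a pigmented offspring of III-1 (Ll) × III-4 (Ll), whose cross gives 1/4 LL : 1/2 Ll : 1/4 ll; conditioning on being pigmented, IV-3 is LL with probability 1/3, Ll with probability 2/3.
Summing over parental genotype combinations, P(offspring has genotype Ll) = 1/3·1 + 2/3·1/2 = 2/3.

2/3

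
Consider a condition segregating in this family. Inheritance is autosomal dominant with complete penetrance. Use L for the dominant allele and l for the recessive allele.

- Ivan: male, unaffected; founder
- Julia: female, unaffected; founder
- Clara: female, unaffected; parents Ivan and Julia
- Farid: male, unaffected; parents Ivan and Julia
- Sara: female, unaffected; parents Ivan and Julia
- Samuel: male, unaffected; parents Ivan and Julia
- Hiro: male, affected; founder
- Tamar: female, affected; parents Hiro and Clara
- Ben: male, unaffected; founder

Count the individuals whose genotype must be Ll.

1

Obligate heterozygotes: Tamar is affected so carries L and received l from Clara (ll), so Tamar is Ll.
Every other individual is either homozygous by phenotype or has at least one consistent homozygous assignment, so the count is 1.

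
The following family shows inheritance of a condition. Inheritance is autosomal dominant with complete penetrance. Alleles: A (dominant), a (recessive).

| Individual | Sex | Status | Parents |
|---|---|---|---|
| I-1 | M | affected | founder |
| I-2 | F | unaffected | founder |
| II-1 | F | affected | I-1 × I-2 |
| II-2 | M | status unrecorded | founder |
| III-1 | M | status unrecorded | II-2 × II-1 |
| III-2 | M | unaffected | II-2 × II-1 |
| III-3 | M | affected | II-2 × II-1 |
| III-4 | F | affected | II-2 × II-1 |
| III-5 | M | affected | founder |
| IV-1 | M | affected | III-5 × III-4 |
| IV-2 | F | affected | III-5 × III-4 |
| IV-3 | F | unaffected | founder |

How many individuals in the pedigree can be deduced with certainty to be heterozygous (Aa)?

Obligate heterozygotes: II-1 is affected so carries A and received a from I-2 (aa), so II-1 is Aa.
Every other individual is either homozygous by phenotype or has at least one consistent homozygous assignment, so the count is 1.

1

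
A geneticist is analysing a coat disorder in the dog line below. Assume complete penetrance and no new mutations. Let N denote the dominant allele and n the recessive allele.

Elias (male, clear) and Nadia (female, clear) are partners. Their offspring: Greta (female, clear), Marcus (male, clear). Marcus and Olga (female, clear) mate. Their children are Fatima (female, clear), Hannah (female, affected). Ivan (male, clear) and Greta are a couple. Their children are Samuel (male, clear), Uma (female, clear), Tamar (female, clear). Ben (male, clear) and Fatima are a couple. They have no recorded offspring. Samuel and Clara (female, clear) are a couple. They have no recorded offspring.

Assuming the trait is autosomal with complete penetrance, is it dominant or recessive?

recessive

Marcus and Olga are both clear yet have an affected child Hannah. Under dominance, an affected child requires at least one affected parent, so the trait cannot be dominant.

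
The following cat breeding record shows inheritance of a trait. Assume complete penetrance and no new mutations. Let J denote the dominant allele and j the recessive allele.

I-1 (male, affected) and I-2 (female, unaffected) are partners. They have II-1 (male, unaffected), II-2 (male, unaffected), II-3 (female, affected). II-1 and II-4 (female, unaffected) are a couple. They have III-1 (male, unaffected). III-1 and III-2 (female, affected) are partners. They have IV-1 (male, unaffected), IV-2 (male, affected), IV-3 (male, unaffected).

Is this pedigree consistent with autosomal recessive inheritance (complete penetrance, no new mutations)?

A consistent assignment under autosomal recessive exists: I-1 jj, I-2 Jj, II-1 Jj, II-2 Jj, II-3 jj, II-4 JJ, III-1 Jj, III-2 jj, IV-1 Jj, IV-2 jj, IV-3 Jj.
In this assignment every recorded phenotype matches its genotype and every non-founder's genotype is obtainable from its parents' genotypes, so the pedigree is consistent.

Yes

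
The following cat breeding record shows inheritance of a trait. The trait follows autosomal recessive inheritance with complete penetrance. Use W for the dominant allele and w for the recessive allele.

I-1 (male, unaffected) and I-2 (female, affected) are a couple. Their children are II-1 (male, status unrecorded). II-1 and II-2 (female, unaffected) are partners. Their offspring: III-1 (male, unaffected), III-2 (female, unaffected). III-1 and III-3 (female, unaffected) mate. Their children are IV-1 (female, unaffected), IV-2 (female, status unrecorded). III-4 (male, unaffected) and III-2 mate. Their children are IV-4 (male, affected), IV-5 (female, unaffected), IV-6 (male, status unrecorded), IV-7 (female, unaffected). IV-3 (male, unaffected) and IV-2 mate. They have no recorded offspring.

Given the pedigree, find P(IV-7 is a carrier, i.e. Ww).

III-4 is unaffected so carries W and passed w to IV-4 (ww), so III-4 is Ww.
III-2 is unaffected so carries W and passed w to IV-4 (ww), so III-2 is Ww.
Their cross gives offspring ratios 1/4 WW : 1/2 Ww : 1/4 ww. Conditioning on IV-7 being unaffected, P(Ww) = 1/2 / 3/4 = 2/3.

2/3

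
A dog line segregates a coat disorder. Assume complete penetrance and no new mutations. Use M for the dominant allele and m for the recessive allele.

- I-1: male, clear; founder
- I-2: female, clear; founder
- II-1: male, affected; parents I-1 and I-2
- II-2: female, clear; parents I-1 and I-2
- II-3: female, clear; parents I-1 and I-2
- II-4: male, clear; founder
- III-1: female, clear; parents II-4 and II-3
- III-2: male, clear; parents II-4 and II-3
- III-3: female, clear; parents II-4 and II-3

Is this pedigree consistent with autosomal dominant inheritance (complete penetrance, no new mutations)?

Under autosomal dominant, II-1 (affected, male) cannot arise from I-1 (clear) × I-2 (clear).

No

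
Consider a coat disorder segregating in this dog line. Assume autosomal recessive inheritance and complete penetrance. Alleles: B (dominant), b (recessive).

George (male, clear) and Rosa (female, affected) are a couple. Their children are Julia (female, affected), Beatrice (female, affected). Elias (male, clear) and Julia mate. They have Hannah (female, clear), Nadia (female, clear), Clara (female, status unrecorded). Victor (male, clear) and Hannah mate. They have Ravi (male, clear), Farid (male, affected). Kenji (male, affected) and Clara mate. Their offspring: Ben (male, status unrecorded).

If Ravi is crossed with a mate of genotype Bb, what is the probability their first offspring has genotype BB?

1/3

Victor is clear so carries B and passed b to Farid (bb), so Victor is Bb.
Hannah is clear so carries B and received b from Julia (bb), so Hannah is Bb.
Ravi is a clear offspring of Victor (Bb) × Hannah (Bb), whose cross gives 1/4 BB : 1/2 Bb : 1/4 bb; conditioning on being clear, Ravi is BB with probability 1/3, Bb with probability 2/3.
Summing over parental genotype combinations, P(offspring has genotype BB) = 1/3·1/2 + 2/3·1/4 = 1/3.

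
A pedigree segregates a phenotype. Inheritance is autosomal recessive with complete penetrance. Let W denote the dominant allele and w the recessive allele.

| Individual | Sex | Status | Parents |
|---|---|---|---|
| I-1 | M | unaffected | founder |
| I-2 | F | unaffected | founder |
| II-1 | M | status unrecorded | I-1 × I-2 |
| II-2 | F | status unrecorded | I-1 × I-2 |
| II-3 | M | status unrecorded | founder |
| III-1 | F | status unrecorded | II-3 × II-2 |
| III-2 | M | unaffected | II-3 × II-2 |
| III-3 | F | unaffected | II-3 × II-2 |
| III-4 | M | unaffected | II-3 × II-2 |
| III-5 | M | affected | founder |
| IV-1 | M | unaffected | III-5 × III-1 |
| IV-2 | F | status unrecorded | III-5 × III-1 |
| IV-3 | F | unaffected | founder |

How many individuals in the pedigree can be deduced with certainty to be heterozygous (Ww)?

1

Obligate heterozygotes: IV-1 is unaffected so carries W and received w from III-5 (ww), so IV-1 is Ww.
Every other individual is either homozygous by phenotype or has at least one consistent homozygous assignment, so the count is 1.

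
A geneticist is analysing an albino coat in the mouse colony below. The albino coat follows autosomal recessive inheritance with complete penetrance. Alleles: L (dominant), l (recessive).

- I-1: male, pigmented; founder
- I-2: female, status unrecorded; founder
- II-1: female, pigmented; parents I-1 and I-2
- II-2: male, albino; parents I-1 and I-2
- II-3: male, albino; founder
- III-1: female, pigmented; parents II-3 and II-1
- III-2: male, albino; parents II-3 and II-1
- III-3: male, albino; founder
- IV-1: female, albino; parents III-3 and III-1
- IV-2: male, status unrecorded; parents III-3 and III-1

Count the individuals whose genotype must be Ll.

3

Obligate heterozygotes: I-1 is pigmented so carries L and passed l to II-2 (ll), so I-1 is Ll; II-1 is pigmented so carries L and passed l to III-2 (ll), so II-1 is Ll; III-1 is pigmented so carries L and received l from II-3 (ll), so III-1 is Ll.
Every other individual is either homozygous by phenotype or has at least one consistent homozygous assignment, so the count is 3.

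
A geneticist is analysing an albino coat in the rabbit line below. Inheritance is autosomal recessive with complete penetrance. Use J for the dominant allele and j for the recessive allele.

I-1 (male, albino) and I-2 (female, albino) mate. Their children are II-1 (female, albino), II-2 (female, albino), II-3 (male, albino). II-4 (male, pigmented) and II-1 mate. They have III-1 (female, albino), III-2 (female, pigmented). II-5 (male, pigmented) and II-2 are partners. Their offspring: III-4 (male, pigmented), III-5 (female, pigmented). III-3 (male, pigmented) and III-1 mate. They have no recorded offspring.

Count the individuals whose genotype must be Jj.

4

Obligate heterozygotes: II-4 is pigmented so carries J and passed j to III-1 (jj), so II-4 is Jj; III-2 is pigmented so carries J and received j from II-1 (jj), so III-2 is Jj; III-4 is pigmented so carries J and received j from II-2 (jj), so III-4 is Jj; III-5 is pigmented so carries J and received j from II-2 (jj), so III-5 is Jj.
Every other individual is either homozygous by phenotype or has at least one consistent homozygous assignment, so the count is 4.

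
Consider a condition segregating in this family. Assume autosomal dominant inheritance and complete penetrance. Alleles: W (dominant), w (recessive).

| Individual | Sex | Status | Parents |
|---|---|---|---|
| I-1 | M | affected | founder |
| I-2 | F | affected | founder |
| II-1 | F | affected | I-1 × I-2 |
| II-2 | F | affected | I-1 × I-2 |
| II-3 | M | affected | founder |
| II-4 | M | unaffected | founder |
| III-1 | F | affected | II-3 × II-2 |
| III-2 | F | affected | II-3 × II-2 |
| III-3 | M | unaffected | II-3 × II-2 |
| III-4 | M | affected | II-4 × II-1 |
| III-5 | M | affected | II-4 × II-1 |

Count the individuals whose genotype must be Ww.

Obligate heterozygotes: II-2 is affected so carries W and passed w to III-3 (ww), so II-2 is Ww; II-3 is affected so carries W and passed w to III-3 (ww), so II-3 is Ww; III-4 is affected so carries W and received w from II-4 (ww), so III-4 is Ww; III-5 is affected so carries W and received w from II-4 (ww), so III-5 is Ww.
Every other individual is either homozygous by phenotype or has at least one consistent homozygous assignment, so the count is 4.

4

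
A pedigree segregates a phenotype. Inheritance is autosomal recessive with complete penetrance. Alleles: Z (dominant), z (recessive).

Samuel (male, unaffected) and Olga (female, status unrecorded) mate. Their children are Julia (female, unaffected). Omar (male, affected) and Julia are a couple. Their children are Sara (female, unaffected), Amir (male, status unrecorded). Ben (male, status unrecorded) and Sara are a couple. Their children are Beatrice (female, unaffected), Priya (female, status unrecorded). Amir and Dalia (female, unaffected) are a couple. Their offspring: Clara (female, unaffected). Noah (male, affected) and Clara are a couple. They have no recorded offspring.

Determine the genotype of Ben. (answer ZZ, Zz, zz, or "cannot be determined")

cannot be determined

Ben's phenotype is unrecorded, and no parent or child forces a single allele at both positions; consistent genotype assignments exist with Ben as ZZ or Zz or zz.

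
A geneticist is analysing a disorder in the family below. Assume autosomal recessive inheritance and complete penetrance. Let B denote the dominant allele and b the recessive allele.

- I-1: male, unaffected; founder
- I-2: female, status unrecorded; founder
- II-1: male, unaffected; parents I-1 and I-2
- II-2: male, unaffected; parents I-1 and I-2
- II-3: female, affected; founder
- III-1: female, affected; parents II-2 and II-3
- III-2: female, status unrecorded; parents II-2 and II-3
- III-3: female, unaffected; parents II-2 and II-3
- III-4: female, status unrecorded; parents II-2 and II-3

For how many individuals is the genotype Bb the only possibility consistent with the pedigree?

Obligate heterozygotes: II-2 is unaffected so carries B and passed b to III-1 (bb), so II-2 is Bb; III-3 is unaffected so carries B and received b from II-3 (bb), so III-3 is Bb.
Every other individual is either homozygous by phenotype or has at least one consistent homozygous assignment, so the count is 2.

2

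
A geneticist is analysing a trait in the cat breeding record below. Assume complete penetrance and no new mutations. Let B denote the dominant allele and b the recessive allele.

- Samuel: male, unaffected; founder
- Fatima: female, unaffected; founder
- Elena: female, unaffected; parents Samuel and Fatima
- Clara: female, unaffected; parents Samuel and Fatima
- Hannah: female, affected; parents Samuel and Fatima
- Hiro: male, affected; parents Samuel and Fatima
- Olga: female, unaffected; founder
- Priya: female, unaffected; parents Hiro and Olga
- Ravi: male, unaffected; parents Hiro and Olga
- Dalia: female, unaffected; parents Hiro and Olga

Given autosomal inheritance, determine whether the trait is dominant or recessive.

Samuel and Fatima are both unaffected yet have an affected child Hannah. Under dominance, an affected child requires at least one affected parent, so the trait cannot be dominant.

recessive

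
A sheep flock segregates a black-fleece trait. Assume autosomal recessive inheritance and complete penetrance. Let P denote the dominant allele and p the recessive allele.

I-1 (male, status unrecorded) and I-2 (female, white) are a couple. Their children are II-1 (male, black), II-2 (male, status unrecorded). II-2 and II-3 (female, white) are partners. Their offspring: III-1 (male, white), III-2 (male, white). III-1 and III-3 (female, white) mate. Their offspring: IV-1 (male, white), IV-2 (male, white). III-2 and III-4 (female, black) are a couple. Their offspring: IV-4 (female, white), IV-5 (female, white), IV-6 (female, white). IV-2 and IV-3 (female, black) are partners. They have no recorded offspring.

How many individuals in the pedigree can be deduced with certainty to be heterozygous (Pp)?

Obligate heterozygotes: I-2 is white so carries P and passed p to II-1 (pp), so I-2 is Pp; IV-4 is white so carries P and received p from III-4 (pp), so IV-4 is Pp; IV-5 is white so carries P and received p from III-4 (pp), so IV-5 is Pp; IV-6 is white so carries P and received p from III-4 (pp), so IV-6 is Pp.
Every other individual is either homozygous by phenotype or has at least one consistent homozygous assignment, so the count is 4.

4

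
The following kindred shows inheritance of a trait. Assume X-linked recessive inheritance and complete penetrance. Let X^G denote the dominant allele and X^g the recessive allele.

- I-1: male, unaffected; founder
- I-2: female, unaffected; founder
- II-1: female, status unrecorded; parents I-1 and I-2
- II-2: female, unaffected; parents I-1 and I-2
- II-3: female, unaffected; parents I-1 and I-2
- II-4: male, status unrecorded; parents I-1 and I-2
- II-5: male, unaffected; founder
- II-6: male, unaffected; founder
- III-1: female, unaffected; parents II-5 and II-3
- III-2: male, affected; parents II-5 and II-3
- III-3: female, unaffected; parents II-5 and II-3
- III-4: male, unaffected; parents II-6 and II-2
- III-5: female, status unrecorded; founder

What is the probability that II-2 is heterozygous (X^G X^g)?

1/3

I-1 is unaffected, so I-1 is X^G Y.
I-2 is unaffected so carries G and passed g to II-3 (X^G X^g, whose G came from I-1), so I-2 is X^G X^g.
Their cross gives offspring ratios 1/2 X^G X^G : 1/2 X^G X^g. Conditioning on II-2 being unaffected, P(X^G X^g) = 1/2 / 1 = 1/2 before taking II-2's own offspring into account.
II-6 is unaffected, so II-6 is X^G Y.
Now use II-2's offspring. Probability of each recorded status — unaffected son III-4: 1/2 if II-2 is X^G X^g, 1 if X^G X^G.
Bayes: P(X^G X^g) = 1/2·1/2 / (1/2·1/2 + 1/2·1) = 1/3.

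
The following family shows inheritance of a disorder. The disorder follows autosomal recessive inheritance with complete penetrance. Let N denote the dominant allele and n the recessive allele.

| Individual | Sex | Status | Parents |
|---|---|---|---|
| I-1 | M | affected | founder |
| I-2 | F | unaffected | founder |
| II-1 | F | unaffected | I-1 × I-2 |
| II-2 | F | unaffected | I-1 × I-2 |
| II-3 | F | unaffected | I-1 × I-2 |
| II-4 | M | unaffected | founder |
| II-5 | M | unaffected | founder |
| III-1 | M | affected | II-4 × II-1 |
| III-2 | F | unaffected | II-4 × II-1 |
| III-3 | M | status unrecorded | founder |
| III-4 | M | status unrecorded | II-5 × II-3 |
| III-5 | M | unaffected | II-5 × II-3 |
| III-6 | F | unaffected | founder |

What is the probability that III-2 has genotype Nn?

2/3

II-4 is unaffected so carries N and passed n to III-1 (nn), so II-4 is Nn.
II-1 is unaffected so carries N and received n from I-1 (nn), so II-1 is Nn.
Their cross gives offspring ratios 1/4 NN : 1/2 Nn : 1/4 nn. Conditioning on III-2 being unaffected, P(Nn) = 1/2 / 3/4 = 2/3.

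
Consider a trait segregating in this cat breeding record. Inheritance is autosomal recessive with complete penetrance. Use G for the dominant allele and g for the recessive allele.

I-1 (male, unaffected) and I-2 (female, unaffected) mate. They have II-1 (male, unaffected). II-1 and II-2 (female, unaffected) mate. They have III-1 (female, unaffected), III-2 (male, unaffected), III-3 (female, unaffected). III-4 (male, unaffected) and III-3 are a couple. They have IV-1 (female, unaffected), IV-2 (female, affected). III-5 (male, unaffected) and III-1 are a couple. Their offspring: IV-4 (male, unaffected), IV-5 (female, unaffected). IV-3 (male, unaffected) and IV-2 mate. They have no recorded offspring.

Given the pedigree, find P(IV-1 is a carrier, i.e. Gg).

2/3

III-4 is unaffected so carries G and passed g to IV-2 (gg), so III-4 is Gg.
III-3 is unaffected so carries G and passed g to IV-2 (gg), so III-3 is Gg.
Their cross gives offspring ratios 1/4 GG : 1/2 Gg : 1/4 gg. Conditioning on IV-1 being unaffected, P(Gg) = 1/2 / 3/4 = 2/3.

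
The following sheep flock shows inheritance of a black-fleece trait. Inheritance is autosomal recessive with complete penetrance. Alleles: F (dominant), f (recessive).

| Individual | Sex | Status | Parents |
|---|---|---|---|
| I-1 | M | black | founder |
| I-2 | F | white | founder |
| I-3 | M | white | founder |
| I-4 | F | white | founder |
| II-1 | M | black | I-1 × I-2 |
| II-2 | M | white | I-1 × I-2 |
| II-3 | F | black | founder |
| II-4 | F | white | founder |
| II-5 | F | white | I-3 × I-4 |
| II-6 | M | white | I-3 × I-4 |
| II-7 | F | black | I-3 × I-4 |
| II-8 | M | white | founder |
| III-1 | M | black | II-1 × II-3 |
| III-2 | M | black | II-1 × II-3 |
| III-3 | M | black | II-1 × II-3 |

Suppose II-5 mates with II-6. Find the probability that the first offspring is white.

I-3 is white so carries F and passed f to II-7 (ff), so I-3 is Ff.
I-4 is white so carries F and passed f to II-7 (ff), so I-4 is Ff.
II-5 is a white offspring of I-3 (Ff) × I-4 (Ff), whose cross gives 1/4 FF : 1/2 Ff : 1/4 ff; conditioning on being white, II-5 is FF with probability 1/3, Ff with probability 2/3.
II-6 is a white offspring of I-3 (Ff) × I-4 (Ff), whose cross gives 1/4 FF : 1/2 Ff : 1/4 ff; conditioning on being white, II-6 is FF with probability 1/3, Ff with probability 2/3.
Summing over parental genotype combinations, P(offspring is white) = 1/9·1 + 2/9·1 + 2/9·1 + 4/9·3/4 = 8/9.

8/9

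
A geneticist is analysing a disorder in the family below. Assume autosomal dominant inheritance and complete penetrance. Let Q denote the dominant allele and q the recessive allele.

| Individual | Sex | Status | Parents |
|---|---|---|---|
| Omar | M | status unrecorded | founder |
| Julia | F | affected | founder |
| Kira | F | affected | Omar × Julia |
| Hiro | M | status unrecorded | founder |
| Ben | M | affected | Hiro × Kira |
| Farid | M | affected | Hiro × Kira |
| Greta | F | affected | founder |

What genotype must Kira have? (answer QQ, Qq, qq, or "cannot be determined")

Kira's phenotype allows QQ or Qq, and no parent or child forces a single allele at both positions; consistent genotype assignments exist with Kira as QQ or Qq.

cannot be determined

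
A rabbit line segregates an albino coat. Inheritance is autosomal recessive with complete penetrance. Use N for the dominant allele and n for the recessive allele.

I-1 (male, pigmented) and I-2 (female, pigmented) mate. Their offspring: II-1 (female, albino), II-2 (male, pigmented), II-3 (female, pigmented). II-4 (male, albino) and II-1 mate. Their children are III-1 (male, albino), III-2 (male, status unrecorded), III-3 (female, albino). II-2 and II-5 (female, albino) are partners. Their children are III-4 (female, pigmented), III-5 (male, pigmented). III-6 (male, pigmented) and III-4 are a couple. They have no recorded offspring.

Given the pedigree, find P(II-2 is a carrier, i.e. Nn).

1/3

I-1 is pigmented so carries N and passed n to II-1 (nn), so I-1 is Nn.
I-2 is pigmented so carries N and passed n to II-1 (nn), so I-2 is Nn.
Their cross gives offspring ratios 1/4 NN : 1/2 Nn : 1/4 nn. Conditioning on II-2 being pigmented, P(Nn) = 1/2 / 3/4 = 2/3 before taking II-2's own offspring into account.
II-5 is albino, so II-5 is nn.
Now use II-2's offspring. Probability of each recorded status — pigmented daughter III-4: 1/2 if II-2 is Nn, 1 if NN; pigmented son III-5: 1/2 if II-2 is Nn, 1 if NN.
Bayes: P(Nn) = 2/3·1/4 / (2/3·1/4 + 1/3·1) = 1/3.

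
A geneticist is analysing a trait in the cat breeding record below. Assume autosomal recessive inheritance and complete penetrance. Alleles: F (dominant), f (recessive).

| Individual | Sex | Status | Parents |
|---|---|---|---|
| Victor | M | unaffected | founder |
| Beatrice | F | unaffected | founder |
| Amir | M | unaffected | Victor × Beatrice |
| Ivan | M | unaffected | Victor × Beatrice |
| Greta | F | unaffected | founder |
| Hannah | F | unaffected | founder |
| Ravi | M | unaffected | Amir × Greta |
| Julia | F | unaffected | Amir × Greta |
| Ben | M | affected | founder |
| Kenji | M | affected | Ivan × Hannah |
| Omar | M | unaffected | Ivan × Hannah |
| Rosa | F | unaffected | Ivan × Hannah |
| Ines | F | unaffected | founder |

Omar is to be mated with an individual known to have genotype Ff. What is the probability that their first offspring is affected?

1/6

Ivan is unaffected so carries F and passed f to Kenji (ff), so Ivan is Ff.
Hannah is unaffected so carries F and passed f to Kenji (ff), so Hannah is Ff.
Omar is an unaffected offspring of Ivan (Ff) × Hannah (Ff), whose cross gives 1/4 FF : 1/2 Ff : 1/4 ff; conditioning on being unaffected, Omar is FF with probability 1/3, Ff with probability 2/3.
Summing over parental genotype combinations, P(offspring is affected) = 2/3·1/4 = 1/6.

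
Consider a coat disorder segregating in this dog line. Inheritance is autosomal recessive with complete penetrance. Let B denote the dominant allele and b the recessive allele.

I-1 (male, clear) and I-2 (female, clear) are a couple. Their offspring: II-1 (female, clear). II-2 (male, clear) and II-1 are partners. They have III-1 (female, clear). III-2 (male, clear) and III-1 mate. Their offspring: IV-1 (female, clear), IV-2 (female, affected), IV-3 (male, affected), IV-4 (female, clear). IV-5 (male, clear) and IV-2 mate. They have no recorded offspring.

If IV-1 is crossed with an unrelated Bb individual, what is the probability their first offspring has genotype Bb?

III-2 is clear so carries B and passed b to IV-2 (bb), so III-2 is Bb.
III-1 is clear so carries B and passed b to IV-2 (bb), so III-1 is Bb.
IV-1 is a clear offspring of III-2 (Bb) × III-1 (Bb), whose cross gives 1/4 BB : 1/2 Bb : 1/4 bb; conditioning on being clear, IV-1 is BB with probability 1/3, Bb with probability 2/3.
Summing over parental genotype combinations, P(offspring has genotype Bb) = 1/3·1/2 + 2/3·1/2 = 1/2.

1/2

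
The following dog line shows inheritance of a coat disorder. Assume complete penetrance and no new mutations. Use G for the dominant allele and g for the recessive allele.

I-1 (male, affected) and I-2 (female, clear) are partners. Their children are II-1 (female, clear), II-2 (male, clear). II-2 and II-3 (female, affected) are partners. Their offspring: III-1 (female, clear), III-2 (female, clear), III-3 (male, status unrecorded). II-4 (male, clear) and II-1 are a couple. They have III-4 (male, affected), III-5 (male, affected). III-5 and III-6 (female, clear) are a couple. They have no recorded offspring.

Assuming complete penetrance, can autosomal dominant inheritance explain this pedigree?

Under autosomal dominant, III-4 (affected, male) cannot arise from II-4 (clear) × II-1 (clear).

No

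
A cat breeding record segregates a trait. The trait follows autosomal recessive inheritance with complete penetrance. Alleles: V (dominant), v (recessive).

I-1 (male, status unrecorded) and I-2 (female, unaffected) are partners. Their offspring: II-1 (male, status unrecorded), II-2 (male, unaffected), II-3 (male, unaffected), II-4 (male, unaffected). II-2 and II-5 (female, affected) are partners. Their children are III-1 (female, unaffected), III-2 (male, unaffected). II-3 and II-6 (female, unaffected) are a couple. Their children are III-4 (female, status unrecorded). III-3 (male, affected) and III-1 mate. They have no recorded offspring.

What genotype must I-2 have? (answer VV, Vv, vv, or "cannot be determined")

cannot be determined

I-2's phenotype allows VV or Vv, and no parent or child forces a single allele at both positions; consistent genotype assignments exist with I-2 as VV or Vv.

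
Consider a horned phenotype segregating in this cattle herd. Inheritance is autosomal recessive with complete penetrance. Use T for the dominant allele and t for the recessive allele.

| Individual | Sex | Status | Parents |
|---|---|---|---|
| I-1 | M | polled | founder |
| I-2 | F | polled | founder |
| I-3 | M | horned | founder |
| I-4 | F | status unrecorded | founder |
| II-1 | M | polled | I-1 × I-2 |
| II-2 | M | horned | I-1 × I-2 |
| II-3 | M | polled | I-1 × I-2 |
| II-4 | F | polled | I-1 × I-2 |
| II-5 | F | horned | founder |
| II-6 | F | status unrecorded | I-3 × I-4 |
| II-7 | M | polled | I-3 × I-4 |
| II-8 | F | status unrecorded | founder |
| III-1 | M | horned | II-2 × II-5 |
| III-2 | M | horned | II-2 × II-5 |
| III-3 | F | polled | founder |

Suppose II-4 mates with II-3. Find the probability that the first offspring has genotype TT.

I-1 is polled so carries T and passed t to II-2 (tt), so I-1 is Tt.
I-2 is polled so carries T and passed t to II-2 (tt), so I-2 is Tt.
II-4 is a polled offspring of I-1 (Tt) × I-2 (Tt), whose cross gives 1/4 TT : 1/2 Tt : 1/4 tt; conditioning on being polled, II-4 is TT with probability 1/3, Tt with probability 2/3.
II-3 is a polled offspring of I-1 (Tt) × I-2 (Tt), whose cross gives 1/4 TT : 1/2 Tt : 1/4 tt; conditioning on being polled, II-3 is TT with probability 1/3, Tt with probability 2/3.
Summing over parental genotype combinations, P(offspring has genotype TT) = 1/9·1 + 2/9·1/2 + 2/9·1/2 + 4/9·1/4 = 4/9.

4/9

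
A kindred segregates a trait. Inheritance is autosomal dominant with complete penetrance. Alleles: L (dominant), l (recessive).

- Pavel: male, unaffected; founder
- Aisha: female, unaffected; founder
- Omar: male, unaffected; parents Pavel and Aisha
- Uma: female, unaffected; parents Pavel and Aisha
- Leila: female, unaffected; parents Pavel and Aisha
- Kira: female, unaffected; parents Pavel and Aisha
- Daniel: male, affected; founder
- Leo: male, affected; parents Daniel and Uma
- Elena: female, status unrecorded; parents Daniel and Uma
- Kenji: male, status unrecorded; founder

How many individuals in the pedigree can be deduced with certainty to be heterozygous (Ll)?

Obligate heterozygotes: Leo is affected so carries L and received l from Uma (ll), so Leo is Ll.
Every other individual is either homozygous by phenotype or has at least one consistent homozygous assignment, so the count is 1.

1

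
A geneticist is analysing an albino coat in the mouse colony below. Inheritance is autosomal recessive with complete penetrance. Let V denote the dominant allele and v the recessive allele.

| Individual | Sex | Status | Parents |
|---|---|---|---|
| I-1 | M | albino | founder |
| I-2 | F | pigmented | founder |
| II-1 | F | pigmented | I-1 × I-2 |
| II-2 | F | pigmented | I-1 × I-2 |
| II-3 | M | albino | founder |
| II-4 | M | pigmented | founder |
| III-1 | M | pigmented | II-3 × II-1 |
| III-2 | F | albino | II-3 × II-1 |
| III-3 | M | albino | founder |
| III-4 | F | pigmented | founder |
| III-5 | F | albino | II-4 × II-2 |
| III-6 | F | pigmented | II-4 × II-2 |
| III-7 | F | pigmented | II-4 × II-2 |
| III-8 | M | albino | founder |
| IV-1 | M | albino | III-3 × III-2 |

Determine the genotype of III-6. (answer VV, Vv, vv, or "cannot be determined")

III-6's phenotype allows VV or Vv, and no parent or child forces a single allele at both positions; consistent genotype assignments exist with III-6 as VV or Vv.

cannot be determined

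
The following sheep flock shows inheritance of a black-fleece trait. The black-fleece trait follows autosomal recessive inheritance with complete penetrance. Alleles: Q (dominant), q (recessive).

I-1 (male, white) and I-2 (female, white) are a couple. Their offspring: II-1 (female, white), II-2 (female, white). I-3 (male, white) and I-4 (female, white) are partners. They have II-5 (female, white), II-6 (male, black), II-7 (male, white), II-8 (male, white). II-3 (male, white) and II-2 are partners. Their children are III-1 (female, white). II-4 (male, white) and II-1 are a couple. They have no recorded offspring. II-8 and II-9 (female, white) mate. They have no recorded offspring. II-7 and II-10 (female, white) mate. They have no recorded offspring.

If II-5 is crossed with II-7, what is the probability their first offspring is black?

I-3 is white so carries Q and passed q to II-6 (qq), so I-3 is Qq.
I-4 is white so carries Q and passed q to II-6 (qq), so I-4 is Qq.
II-5 is a white offspring of I-3 (Qq) × I-4 (Qq), whose cross gives 1/4 QQ : 1/2 Qq : 1/4 qq; conditioning on being white, II-5 is QQ with probability 1/3, Qq with probability 2/3.
II-7 is a white offspring of I-3 (Qq) × I-4 (Qq), whose cross gives 1/4 QQ : 1/2 Qq : 1/4 qq; conditioning on being white, II-7 is QQ with probability 1/3, Qq with probability 2/3.
Summing over parental genotype combinations, P(offspring is black) = 4/9·1/4 = 1/9.

1/9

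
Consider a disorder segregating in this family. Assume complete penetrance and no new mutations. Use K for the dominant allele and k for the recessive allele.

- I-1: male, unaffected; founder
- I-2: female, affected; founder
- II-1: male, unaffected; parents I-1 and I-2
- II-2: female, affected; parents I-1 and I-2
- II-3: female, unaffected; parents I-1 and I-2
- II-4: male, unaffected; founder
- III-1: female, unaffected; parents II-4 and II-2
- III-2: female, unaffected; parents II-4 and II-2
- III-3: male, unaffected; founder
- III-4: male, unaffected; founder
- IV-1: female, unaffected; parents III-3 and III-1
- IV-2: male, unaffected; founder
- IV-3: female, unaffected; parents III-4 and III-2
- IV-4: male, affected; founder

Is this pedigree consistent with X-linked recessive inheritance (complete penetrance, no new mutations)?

No

Under X-linked recessive, II-1 (unaffected, male) cannot arise from I-1 (unaffected) × I-2 (affected).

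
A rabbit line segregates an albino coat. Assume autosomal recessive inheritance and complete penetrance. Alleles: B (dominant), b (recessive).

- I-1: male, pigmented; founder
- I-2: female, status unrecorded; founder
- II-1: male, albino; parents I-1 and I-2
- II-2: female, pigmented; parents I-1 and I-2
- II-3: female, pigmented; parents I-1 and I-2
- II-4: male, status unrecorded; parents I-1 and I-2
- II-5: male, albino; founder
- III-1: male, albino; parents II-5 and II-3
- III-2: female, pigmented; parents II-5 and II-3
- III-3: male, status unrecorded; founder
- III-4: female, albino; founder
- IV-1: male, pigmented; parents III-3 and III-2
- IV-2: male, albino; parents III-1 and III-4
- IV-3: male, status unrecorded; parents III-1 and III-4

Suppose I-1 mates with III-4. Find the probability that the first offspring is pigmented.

I-1 is pigmented so carries B and passed b to II-1 (bb), so I-1 is Bb.
III-4 is albino, so III-4 is bb.
The cross gives 1/2 Bb : 1/2 bb, so P(offspring is pigmented) = 1/2.

1/2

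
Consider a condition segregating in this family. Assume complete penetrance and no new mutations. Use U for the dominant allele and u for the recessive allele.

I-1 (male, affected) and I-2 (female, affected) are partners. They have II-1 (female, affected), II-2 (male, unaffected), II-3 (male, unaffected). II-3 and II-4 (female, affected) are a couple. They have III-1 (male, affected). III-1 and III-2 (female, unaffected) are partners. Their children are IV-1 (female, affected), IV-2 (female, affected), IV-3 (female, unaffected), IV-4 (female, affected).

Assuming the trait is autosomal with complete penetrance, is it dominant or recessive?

I-1 and I-2 are both affected yet have an unaffected child II-2. Under a recessive model two affected parents are homozygous and every child would be affected, so the trait cannot be recessive.

dominant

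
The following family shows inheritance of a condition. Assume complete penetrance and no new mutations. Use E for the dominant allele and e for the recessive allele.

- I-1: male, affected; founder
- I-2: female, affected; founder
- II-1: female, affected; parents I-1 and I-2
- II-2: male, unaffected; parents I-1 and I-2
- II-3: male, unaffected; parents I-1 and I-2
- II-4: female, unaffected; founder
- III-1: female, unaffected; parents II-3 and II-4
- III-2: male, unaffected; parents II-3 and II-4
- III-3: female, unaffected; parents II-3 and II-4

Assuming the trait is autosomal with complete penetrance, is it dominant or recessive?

I-1 and I-2 are both affected yet have an unaffected child II-2. Under a recessive model two affected parents are homozygous and every child would be affected, so the trait cannot be recessive.

dominant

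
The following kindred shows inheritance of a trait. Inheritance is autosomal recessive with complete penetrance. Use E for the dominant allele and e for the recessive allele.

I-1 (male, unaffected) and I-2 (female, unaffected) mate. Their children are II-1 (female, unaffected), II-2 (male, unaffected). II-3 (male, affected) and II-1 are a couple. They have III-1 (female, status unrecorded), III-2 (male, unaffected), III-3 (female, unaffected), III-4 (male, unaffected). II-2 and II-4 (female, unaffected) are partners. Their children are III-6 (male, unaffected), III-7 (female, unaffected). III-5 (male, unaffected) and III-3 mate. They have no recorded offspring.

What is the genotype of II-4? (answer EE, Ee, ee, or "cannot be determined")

II-4's phenotype allows EE or Ee, and no parent or child forces a single allele at both positions; consistent genotype assignments exist with II-4 as EE or Ee.

cannot be determined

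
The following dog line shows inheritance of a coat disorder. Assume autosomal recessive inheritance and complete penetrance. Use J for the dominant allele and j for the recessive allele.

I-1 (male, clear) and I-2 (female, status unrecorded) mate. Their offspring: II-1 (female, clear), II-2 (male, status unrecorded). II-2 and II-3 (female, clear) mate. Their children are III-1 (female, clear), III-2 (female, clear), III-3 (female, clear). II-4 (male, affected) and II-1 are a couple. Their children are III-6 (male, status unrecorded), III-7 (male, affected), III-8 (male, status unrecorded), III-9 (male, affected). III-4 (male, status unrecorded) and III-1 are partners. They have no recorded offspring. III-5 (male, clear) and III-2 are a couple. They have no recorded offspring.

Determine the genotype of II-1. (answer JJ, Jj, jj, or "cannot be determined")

From phenotype alone, II-1 is JJ or Jj.
II-1 is clear so carries J and passed j to III-7 (jj), so II-1 is Jj.

Jj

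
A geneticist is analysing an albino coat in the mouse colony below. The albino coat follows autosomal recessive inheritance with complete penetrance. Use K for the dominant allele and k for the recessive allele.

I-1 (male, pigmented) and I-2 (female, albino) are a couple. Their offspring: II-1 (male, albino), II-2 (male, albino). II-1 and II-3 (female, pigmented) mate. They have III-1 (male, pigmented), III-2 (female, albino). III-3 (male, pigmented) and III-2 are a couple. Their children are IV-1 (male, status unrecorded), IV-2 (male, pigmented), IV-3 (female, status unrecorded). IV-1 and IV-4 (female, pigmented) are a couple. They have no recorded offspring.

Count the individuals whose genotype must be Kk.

4

Obligate heterozygotes: I-1 is pigmented so carries K and passed k to II-1 (kk), so I-1 is Kk; II-3 is pigmented so carries K and passed k to III-2 (kk), so II-3 is Kk; III-1 is pigmented so carries K and received k from II-1 (kk), so III-1 is Kk; IV-2 is pigmented so carries K and received k from III-2 (kk), so IV-2 is Kk.
Every other individual is either homozygous by phenotype or has at least one consistent homozygous assignment, so the count is 4.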